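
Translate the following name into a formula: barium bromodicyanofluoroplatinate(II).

Ba[PtBr(CN)2F]

Ligands: 1 fluoro (F, -1), 1 bromo (Br, -1), 2 cyano (CN, -1). Ligand charge sum = -4.
Charge balance with barium (+2) requires 1 complex ion per 1 barium.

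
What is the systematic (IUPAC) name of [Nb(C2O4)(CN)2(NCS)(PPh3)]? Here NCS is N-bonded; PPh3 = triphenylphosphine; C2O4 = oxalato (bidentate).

dicyanoisothiocyanatooxalato(triphenylphosphine)niobium(V)

There is no counter-ion, so the complex is neutral overall.
Ligand charges: 1×isothiocyanato (-1 each), 2×cyano (-1 each), 1×triphenylphosphine (neutral), 1×oxalato (-2 each); total -5. So Nb + (-5) = 0, giving Nb = +5.
Ligands are named alphabetically: cyano before isothiocyanato before oxalato before triphenylphosphine.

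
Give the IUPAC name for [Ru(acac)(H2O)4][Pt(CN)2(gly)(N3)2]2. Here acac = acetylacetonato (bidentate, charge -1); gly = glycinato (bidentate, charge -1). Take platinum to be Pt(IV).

(acetylacetonato)tetraaquaruthenium(III) diazidodicyano(glycinato)platinate(IV)

Pt is given as +4; the anion's ligand charges sum to -5, so the complex anion is 1−.
With 2 anions per cation, the cation must be 2×1 = 2+.
Cation: ligand charges sum to -1; for the ion to be 2+, Ru = +3.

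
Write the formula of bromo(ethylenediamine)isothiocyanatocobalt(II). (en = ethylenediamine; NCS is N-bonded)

Ligands: 1 ethylenediamine (en, neutral), 1 bromo (Br, -1), 1 isothiocyanato (NCS, -1). Ligand charge sum = -2.
With Co in oxidation state +2, the complex ion is [Co...].

[CoBr(en)(NCS)]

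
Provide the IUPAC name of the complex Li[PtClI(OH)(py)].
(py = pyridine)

lithium chlorohydroxoiodo(pyridine)platinate(II)

The 1 lithium counter-ion carries a total charge of +1, so each complex ion is 1−.
Ligand charges: 1×hydroxo (-1 each), 1×iodo (-1 each), 1×pyridine (neutral), 1×chloro (-1 each); total -3. So Pt + (-3) = 1−, giving Pt = +2.
Ligands are named alphabetically: chloro before hydroxo before iodo before pyridine.
The complex ion is anionic, so platinum takes the -ate form platinate(II).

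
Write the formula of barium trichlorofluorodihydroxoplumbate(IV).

Ba[PbCl3F(OH)2]

Ligands: 1 fluoro (F, -1), 3 chloro (Cl, -1), 2 hydroxo (OH, -1). Ligand charge sum = -6.
With Pb in oxidation state +4, the complex ion is [Pb...]^2−.
Charge balance with barium (+2) requires 1 complex ion per 1 barium.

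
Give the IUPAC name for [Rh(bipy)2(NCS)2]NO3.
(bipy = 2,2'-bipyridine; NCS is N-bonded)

The 1 nitrate counter-ion carries a total charge of -1, so each complex ion is 1+.
Ligand charges: 2×2,2'-bipyridine (neutral), 2×isothiocyanato (-1 each); total -2. So Rh + (-2) = 1+, giving Rh = +3.
Ligands are named alphabetically: bipyridine before isothiocyanato.

bis(2,2'-bipyridine)diisothiocyanatorhodium(III) nitrate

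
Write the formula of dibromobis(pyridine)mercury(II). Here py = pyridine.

Ligands: 2 bromo (Br, -1), 2 pyridine (py, neutral). Ligand charge sum = -2.
With Hg in oxidation state +2, the complex ion is [Hg...].

[HgBr2(py)2]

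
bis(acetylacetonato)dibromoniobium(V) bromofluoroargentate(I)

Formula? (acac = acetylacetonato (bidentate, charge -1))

[Nb(acac)2Br2][AgBrF]

Cation [Nb…]: ligand charges -4, Nb(V) ⇒ ion charge 1+.
Anion [Ag…]: ligand charges -2, Ag(I) ⇒ ion charge 1−.
One 1+ cation balances one 1− anion.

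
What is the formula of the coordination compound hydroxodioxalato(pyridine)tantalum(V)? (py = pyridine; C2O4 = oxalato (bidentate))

[Ta(C2O4)2(OH)(py)]

Ligands: 1 pyridine (py, neutral), 1 hydroxo (OH, -1), 2 oxalato (C2O4, -2). Ligand charge sum = -5.
With Ta in oxidation state +5, the complex ion is [Ta...].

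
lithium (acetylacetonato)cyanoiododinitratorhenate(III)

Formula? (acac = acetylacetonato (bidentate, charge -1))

Li2[Re(acac)(CN)I(NO3)2]

Ligands: 1 acetylacetonato (acac, -1), 1 cyano (CN, -1), 2 nitrato (NO3, -1), 1 iodo (I, -1). Ligand charge sum = -5.
Charge balance with lithium (+1) requires 1 complex ion per 2 lithium.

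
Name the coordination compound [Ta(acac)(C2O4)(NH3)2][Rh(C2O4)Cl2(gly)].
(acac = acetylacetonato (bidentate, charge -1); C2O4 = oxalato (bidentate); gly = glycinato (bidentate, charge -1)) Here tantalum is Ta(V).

(acetylacetonato)diammineoxalatotantalum(V) dichloro(glycinato)oxalatorhodate(III)

Both ions are complex: the cation is named first with the plain metal name, the anion second with the -ate form; each ion's ligands are alphabetised independently.
Ta is given as +5; the cation's ligand charges sum to -3, so the complex cation is 2+.
A 1:1 salt means the anion carries the equal and opposite charge, 2−.
Anion: ligand charges sum to -5; for the ion to be 2−, Rh = +3.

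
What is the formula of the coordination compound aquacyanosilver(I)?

Ligands: 1 aqua (H2O, neutral), 1 cyano (CN, -1). Ligand charge sum = -1.
With Ag in oxidation state +1, the complex ion is [Ag...].

[Ag(CN)(H2O)]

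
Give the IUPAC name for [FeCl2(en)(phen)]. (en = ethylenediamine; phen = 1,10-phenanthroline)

dichloro(ethylenediamine)(1,10-phenanthroline)iron(II)

There is no counter-ion, so the complex is neutral overall.
Ligand charges: 1×ethylenediamine (neutral), 1×1,10-phenanthroline (neutral), 2×chloro (-1 each); total -2. So Fe + (-2) = 0, giving Fe = +2.
Ligands are named alphabetically: chloro before ethylenediamine before phenanthroline.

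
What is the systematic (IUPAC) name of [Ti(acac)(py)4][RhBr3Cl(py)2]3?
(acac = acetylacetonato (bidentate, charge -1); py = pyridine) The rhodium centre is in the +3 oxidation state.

(acetylacetonato)tetrakis(pyridine)titanium(IV) tribromochlorobis(pyridine)rhodate(III)

Rh is given as +3; the anion's ligand charges sum to -4, so the complex anion is 1−.
With 3 anions per cation, the cation must be 3×1 = 3+.
Cation: ligand charges sum to -1; for the ion to be 3+, Ti = +4.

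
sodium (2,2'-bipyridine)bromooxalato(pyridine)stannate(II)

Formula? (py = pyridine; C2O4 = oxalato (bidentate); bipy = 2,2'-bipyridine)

Ligands: 1 pyridine (py, neutral), 1 bromo (Br, -1), 1 oxalato (C2O4, -2), 1 2,2'-bipyridine (bipy, neutral). Ligand charge sum = -3.
With Sn in oxidation state +2, the complex ion is [Sn...]^1−.
Charge balance with sodium (+1) requires 1 complex ion per 1 sodium.

Na[Sn(bipy)Br(C2O4)(py)]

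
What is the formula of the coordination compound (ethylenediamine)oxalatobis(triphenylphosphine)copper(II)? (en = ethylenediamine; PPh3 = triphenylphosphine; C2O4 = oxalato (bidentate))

Ligands: 1 ethylenediamine (en, neutral), 2 triphenylphosphine (PPh3, neutral), 1 oxalato (C2O4, -2). Ligand charge sum = -2.
With Cu in oxidation state +2, the complex ion is [Cu...].

[Cu(C2O4)(en)(PPh3)2]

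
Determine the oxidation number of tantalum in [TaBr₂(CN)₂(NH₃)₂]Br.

+5

1 bromide outside the brackets (-1 each) → the complex ion is 1+.
Ligand charges: 2×CN = -2; 2×Br = -2; 2×NH3 neutral; sum -4.
Ta + (-4) = 1+ ⇒ Ta is +5.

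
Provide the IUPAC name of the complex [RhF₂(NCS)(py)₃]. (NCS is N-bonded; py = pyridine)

There is no counter-ion, so the complex is neutral overall.
Ligand charges: 1×isothiocyanato (-1 each), 2×fluoro (-1 each), 3×pyridine (neutral); total -3. So Rh + (-3) = 0, giving Rh = +3.
Ligands are named alphabetically: fluoro before isothiocyanato before pyridine.

difluoroisothiocyanatotris(pyridine)rhodium(III)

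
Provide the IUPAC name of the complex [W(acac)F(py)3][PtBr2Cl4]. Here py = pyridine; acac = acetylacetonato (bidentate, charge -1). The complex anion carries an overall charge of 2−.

Both ions are complex: the cation is named first with the plain metal name, the anion second with the -ate form; each ion's ligands are alphabetised independently.
The complex anion is given as 2−; its ligand charges sum to -6, so Pt = +4.
A 1:1 salt means the cation carries the equal and opposite charge, 2+.
Cation: ligand charges sum to -2; for the ion to be 2+, W = +4.

(acetylacetonato)fluorotris(pyridine)tungsten(IV) dibromotetrachloroplatinate(IV)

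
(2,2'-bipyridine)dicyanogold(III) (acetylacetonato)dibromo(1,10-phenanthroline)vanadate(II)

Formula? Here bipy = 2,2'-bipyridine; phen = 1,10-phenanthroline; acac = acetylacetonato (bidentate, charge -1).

Cation [Au…]: ligand charges -2, Au(III) ⇒ ion charge 1+.
Anion [V…]: ligand charges -3, V(II) ⇒ ion charge 1−.

[Au(bipy)(CN)2][V(acac)Br2(phen)]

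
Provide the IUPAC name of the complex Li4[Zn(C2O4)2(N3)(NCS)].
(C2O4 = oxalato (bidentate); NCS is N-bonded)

lithium azidoisothiocyanatodioxalatozincate(II)

The 4 lithium counter-ions carry a total charge of +4, so each complex ion is 4−.
Ligand charges: 1×azido (-1 each), 2×oxalato (-2 each), 1×isothiocyanato (-1 each); total -6. So Zn + (-6) = 4−, giving Zn = +2.
Ligands are named alphabetically: azido before isothiocyanato before oxalato.
The complex ion is anionic, so zinc takes the -ate form zincate(II).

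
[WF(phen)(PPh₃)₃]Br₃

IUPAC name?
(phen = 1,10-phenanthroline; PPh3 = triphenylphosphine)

The 3 bromide counter-ions carry a total charge of -3, so each complex ion is 3+.
Ligand charges: 1×1,10-phenanthroline (neutral), 1×fluoro (-1 each), 3×triphenylphosphine (neutral); total -1. So W + (-1) = 3+, giving W = +4.
Ligands are named alphabetically: fluoro before phenanthroline before triphenylphosphine.

fluoro(1,10-phenanthroline)tris(triphenylphosphine)tungsten(IV) bromide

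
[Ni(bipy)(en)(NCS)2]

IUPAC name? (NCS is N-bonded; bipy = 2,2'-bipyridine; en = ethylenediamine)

(2,2'-bipyridine)(ethylenediamine)diisothiocyanatonickel(II)

There is no counter-ion, so the complex is neutral overall.
Ligand charges: 2×isothiocyanato (-1 each), 1×2,2'-bipyridine (neutral), 1×ethylenediamine (neutral); total -2. So Ni + (-2) = 0, giving Ni = +2.
Ligands are named alphabetically: bipyridine before ethylenediamine before isothiocyanato.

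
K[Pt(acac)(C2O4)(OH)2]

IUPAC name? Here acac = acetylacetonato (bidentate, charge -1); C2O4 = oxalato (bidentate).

potassium (acetylacetonato)dihydroxooxalatoplatinate(IV)

The 1 potassium counter-ion carries a total charge of +1, so each complex ion is 1−.
Ligand charges: 2×hydroxo (-1 each), 1×acetylacetonato (-1 each), 1×oxalato (-2 each); total -5. So Pt + (-5) = 1−, giving Pt = +4.
The complex ion is anionic, so platinum takes the -ate form platinate(IV).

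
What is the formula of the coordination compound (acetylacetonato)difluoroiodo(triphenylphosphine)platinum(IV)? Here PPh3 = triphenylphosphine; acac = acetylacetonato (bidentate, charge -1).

[Pt(acac)F2I(PPh3)]

Ligands: 1 triphenylphosphine (PPh3, neutral), 1 iodo (I, -1), 2 fluoro (F, -1), 1 acetylacetonato (acac, -1). Ligand charge sum = -4.
With Pt in oxidation state +4, the complex ion is [Pt...].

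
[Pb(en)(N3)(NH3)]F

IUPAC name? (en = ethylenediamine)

The 1 fluoride counter-ion carries a total charge of -1, so each complex ion is 1+.
Ligand charges: 1×azido (-1 each), 1×ammine (neutral), 1×ethylenediamine (neutral); total -1. So Pb + (-1) = 1+, giving Pb = +2.
Ligands are named alphabetically: ammine before azido before ethylenediamine.

ammineazido(ethylenediamine)lead(II) fluoride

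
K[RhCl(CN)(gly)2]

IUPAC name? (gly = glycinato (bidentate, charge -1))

potassium chlorocyanobis(glycinato)rhodate(III)

The 1 potassium counter-ion carries a total charge of +1, so each complex ion is 1−.
Ligand charges: 1×cyano (-1 each), 1×chloro (-1 each), 2×glycinato (-1 each); total -4. So Rh + (-4) = 1−, giving Rh = +3.
Ligands are named alphabetically: chloro before cyano before glycinato.
The complex ion is anionic, so rhodium takes the -ate form rhodate(III).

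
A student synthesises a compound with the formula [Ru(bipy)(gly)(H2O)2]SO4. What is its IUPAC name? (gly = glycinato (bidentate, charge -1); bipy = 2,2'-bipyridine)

diaqua(2,2'-bipyridine)(glycinato)ruthenium(III) sulfate

The 1 sulfate counter-ion carries a total charge of -2, so each complex ion is 2+.
Ligand charges: 1×glycinato (-1 each), 2×aqua (neutral), 1×2,2'-bipyridine (neutral); total -1. So Ru + (-1) = 2+, giving Ru = +3.
Ligands are named alphabetically: aqua before bipyridine before glycinato.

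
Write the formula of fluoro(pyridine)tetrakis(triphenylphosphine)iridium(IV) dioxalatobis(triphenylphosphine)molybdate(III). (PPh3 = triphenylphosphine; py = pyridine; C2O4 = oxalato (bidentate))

[IrF(PPh3)4(py)][Mo(C2O4)2(PPh3)2]3

Cation [Ir…]: ligand charges -1, Ir(IV) ⇒ ion charge 3+.
Anion [Mo…]: ligand charges -4, Mo(III) ⇒ ion charge 1−.
One 3+ cation requires 3 of the 1− anion.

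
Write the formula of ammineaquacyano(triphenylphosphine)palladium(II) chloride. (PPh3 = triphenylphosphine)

Ligands: 1 cyano (CN, -1), 1 ammine (NH3, neutral), 1 triphenylphosphine (PPh3, neutral), 1 aqua (H2O, neutral). Ligand charge sum = -1.
With Pd in oxidation state +2, the complex ion is [Pd...]^1+.
Charge balance with chloride (-1) requires 1 complex ion per 1 chloride.

[Pd(CN)(H2O)(NH3)(PPh3)]Cl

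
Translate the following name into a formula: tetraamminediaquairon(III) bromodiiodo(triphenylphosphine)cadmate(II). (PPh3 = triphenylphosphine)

Cation [Fe…]: ligand charges 0, Fe(III) ⇒ ion charge 3+.
Anion [Cd…]: ligand charges -3, Cd(II) ⇒ ion charge 1−.

[Fe(H2O)2(NH3)4][CdBrI2(PPh3)]3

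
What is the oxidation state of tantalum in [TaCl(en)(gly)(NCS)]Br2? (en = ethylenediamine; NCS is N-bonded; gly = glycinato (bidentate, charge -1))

+5

2 bromide outside the brackets (-1 each) → the complex ion is 2+.
Ligand charges: 1×en neutral; 1×NCS = -1; 1×gly = -1; 1×Cl = -1; sum -3.
Ta + (-3) = 2+ ⇒ Ta is +5.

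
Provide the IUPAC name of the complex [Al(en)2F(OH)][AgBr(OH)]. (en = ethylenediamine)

bis(ethylenediamine)fluorohydroxoaluminium(III) bromohydroxoargentate(I)

Both ions are complex: the cation is named first with the plain metal name, the anion second with the -ate form; each ion's ligands are alphabetised independently.
Aluminium is always +3 in its complexes; the cation's ligand charges sum to -2, so the complex cation is 1+.
A 1:1 salt means the anion carries the equal and opposite charge, 1−.
Anion: ligand charges sum to -2; for the ion to be 1−, Ag = +1.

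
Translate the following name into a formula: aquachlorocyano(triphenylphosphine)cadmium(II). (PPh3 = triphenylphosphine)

[CdCl(CN)(H2O)(PPh3)]

Ligands: 1 chloro (Cl, -1), 1 cyano (CN, -1), 1 aqua (H2O, neutral), 1 triphenylphosphine (PPh3, neutral). Ligand charge sum = -2.
With Cd in oxidation state +2, the complex ion is [Cd...].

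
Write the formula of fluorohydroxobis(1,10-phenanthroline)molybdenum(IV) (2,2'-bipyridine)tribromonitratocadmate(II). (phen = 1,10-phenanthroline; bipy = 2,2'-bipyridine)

[MoF(OH)(phen)2][Cd(bipy)Br3(NO3)]

Cation [Mo…]: ligand charges -2, Mo(IV) ⇒ ion charge 2+.
Anion [Cd…]: ligand charges -4, Cd(II) ⇒ ion charge 2−.
One 2+ cation balances one 2− anion.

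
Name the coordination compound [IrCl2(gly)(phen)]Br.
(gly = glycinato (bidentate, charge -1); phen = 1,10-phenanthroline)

dichloro(glycinato)(1,10-phenanthroline)iridium(IV) bromide

The 1 bromide counter-ion carries a total charge of -1, so each complex ion is 1+.
Ligand charges: 1×glycinato (-1 each), 2×chloro (-1 each), 1×1,10-phenanthroline (neutral); total -3. So Ir + (-3) = 1+, giving Ir = +4.
Ligands are named alphabetically: chloro before glycinato before phenanthroline.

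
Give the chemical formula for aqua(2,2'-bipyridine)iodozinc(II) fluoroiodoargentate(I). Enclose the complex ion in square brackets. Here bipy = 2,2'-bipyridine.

[Zn(bipy)(H2O)I][AgFI]

Cation [Zn…]: ligand charges -1, Zn(II) ⇒ ion charge 1+.
Anion [Ag…]: ligand charges -2, Ag(I) ⇒ ion charge 1−.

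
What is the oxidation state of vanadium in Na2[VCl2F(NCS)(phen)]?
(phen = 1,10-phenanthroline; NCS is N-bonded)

+2

2 sodium outside the brackets (+1 each) → the complex ion is 2−.
Ligand charges: 2×Cl = -2; 1×phen neutral; 1×F = -1; 1×NCS = -1; sum -4.
V + (-4) = 2− ⇒ V is +2.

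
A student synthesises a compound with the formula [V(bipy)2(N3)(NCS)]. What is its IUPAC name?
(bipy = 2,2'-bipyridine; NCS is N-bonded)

There is no counter-ion, so the complex is neutral overall.
Ligand charges: 2×2,2'-bipyridine (neutral), 1×azido (-1 each), 1×isothiocyanato (-1 each); total -2. So V + (-2) = 0, giving V = +2.
Ligands are named alphabetically: azido before bipyridine before isothiocyanato.

azidobis(2,2'-bipyridine)isothiocyanatovanadium(II)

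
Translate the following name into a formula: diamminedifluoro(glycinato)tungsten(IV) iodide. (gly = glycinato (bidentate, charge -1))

Ligands: 2 ammine (NH3, neutral), 1 glycinato (gly, -1), 2 fluoro (F, -1). Ligand charge sum = -3.
Charge balance with iodide (-1) requires 1 complex ion per 1 iodide.

[WF2(gly)(NH3)2]I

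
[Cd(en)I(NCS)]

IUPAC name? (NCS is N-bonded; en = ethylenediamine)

(ethylenediamine)iodoisothiocyanatocadmium(II)

There is no counter-ion, so the complex is neutral overall.
Ligand charges: 1×iodo (-1 each), 1×isothiocyanato (-1 each), 1×ethylenediamine (neutral); total -2. So Cd + (-2) = 0, giving Cd = +2.
Ligands are named alphabetically: ethylenediamine before iodo before isothiocyanato.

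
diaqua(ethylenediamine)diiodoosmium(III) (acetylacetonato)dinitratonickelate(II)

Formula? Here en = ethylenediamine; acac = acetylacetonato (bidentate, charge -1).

Cation [Os…]: ligand charges -2, Os(III) ⇒ ion charge 1+.
Anion [Ni…]: ligand charges -3, Ni(II) ⇒ ion charge 1−.

[Os(en)(H2O)2I2][Ni(acac)(NO3)2]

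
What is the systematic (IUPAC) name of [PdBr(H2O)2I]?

There is no counter-ion, so the complex is neutral overall.
Ligand charges: 1×iodo (-1 each), 1×bromo (-1 each), 2×aqua (neutral); total -2. So Pd + (-2) = 0, giving Pd = +2.
Ligands are named alphabetically: aqua before bromo before iodo.

diaquabromoiodopalladium(II)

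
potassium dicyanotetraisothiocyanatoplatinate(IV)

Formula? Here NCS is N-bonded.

Ligands: 4 isothiocyanato (NCS, -1), 2 cyano (CN, -1). Ligand charge sum = -6.
With Pt in oxidation state +4, the complex ion is [Pt...]^2−.
Charge balance with potassium (+1) requires 1 complex ion per 2 potassium.

K2[Pt(CN)2(NCS)4]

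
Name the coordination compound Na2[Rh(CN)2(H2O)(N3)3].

The 2 sodium counter-ions carry a total charge of +2, so each complex ion is 2−.
Ligand charges: 1×aqua (neutral), 3×azido (-1 each), 2×cyano (-1 each); total -5. So Rh + (-5) = 2−, giving Rh = +3.
Ligands are named alphabetically: aqua before azido before cyano.
The complex ion is anionic, so rhodium takes the -ate form rhodate(III).

sodium aquatriazidodicyanorhodate(III)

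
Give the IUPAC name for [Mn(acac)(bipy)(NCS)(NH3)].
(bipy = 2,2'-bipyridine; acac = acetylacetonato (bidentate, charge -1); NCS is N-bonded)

There is no counter-ion, so the complex is neutral overall.
Ligand charges: 1×ammine (neutral), 1×2,2'-bipyridine (neutral), 1×acetylacetonato (-1 each), 1×isothiocyanato (-1 each); total -2. So Mn + (-2) = 0, giving Mn = +2.
Ligands are named alphabetically: acetylacetonato before ammine before bipyridine before isothiocyanato.

(acetylacetonato)ammine(2,2'-bipyridine)isothiocyanatomanganese(II)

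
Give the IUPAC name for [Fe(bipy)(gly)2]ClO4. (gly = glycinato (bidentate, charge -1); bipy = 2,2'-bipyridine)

(2,2'-bipyridine)bis(glycinato)iron(III) perchlorate

The 1 perchlorate counter-ion carries a total charge of -1, so each complex ion is 1+.
Ligand charges: 2×glycinato (-1 each), 1×2,2'-bipyridine (neutral); total -2. So Fe + (-2) = 1+, giving Fe = +3.
Ligands are named alphabetically: bipyridine before glycinato.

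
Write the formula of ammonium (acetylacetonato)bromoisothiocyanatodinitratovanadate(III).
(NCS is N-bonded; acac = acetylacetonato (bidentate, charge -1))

Ligands: 2 nitrato (NO3, -1), 1 isothiocyanato (NCS, -1), 1 acetylacetonato (acac, -1), 1 bromo (Br, -1). Ligand charge sum = -5.
With V in oxidation state +3, the complex ion is [V...]^2−.
Charge balance with ammonium (+1) requires 1 complex ion per 2 ammonium.

(NH4)2[V(acac)Br(NCS)(NO3)2]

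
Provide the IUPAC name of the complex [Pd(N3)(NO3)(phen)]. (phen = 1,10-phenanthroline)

There is no counter-ion, so the complex is neutral overall.
Ligand charges: 1×azido (-1 each), 1×1,10-phenanthroline (neutral), 1×nitrato (-1 each); total -2. So Pd + (-2) = 0, giving Pd = +2.
Ligands are named alphabetically: azido before nitrato before phenanthroline.

azidonitrato(1,10-phenanthroline)palladium(II)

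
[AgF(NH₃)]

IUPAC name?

amminefluorosilver(I)

There is no counter-ion, so the complex is neutral overall.
Ligand charges: 1×fluoro (-1 each), 1×ammine (neutral); total -1. So Ag + (-1) = 0, giving Ag = +1.
Ligands are named alphabetically: ammine before fluoro.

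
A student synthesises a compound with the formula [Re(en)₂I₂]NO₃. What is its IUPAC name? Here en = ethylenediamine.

The 1 nitrate counter-ion carries a total charge of -1, so each complex ion is 1+.
Ligand charges: 2×ethylenediamine (neutral), 2×iodo (-1 each); total -2. So Re + (-2) = 1+, giving Re = +3.
Ligands are named alphabetically: ethylenediamine before iodo.

bis(ethylenediamine)diiodorhenium(III) nitrate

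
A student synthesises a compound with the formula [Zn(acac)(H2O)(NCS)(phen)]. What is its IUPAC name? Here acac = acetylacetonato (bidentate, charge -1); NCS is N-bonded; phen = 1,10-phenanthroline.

There is no counter-ion, so the complex is neutral overall.
Ligand charges: 1×acetylacetonato (-1 each), 1×isothiocyanato (-1 each), 1×aqua (neutral), 1×1,10-phenanthroline (neutral); total -2. So Zn + (-2) = 0, giving Zn = +2.
Ligands are named alphabetically: acetylacetonato before aqua before isothiocyanato before phenanthroline.

(acetylacetonato)aquaisothiocyanato(1,10-phenanthroline)zinc(II)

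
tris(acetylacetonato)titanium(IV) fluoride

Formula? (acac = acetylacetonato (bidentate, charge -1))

[Ti(acac)3]F

Ligands: 3 acetylacetonato (acac, -1). Ligand charge sum = -3.
With Ti in oxidation state +4, the complex ion is [Ti...]^1+.
Charge balance with fluoride (-1) requires 1 complex ion per 1 fluoride.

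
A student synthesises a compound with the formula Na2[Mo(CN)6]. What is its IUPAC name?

sodium hexacyanomolybdate(IV)

The 2 sodium counter-ions carry a total charge of +2, so each complex ion is 2−.
Ligand charges: 6×cyano (-1 each); total -6. So Mo + (-6) = 2−, giving Mo = +4.
The complex ion is anionic, so molybdenum takes the -ate form molybdate(IV).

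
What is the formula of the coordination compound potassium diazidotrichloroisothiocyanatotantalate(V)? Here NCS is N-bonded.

K[TaCl3(N3)2(NCS)]

Ligands: 1 isothiocyanato (NCS, -1), 3 chloro (Cl, -1), 2 azido (N3, -1). Ligand charge sum = -6.
With Ta in oxidation state +5, the complex ion is [Ta...]^1−.
Charge balance with potassium (+1) requires 1 complex ion per 1 potassium.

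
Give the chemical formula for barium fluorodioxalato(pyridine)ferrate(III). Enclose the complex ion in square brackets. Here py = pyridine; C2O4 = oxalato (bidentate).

Ligands: 1 pyridine (py, neutral), 2 oxalato (C2O4, -2), 1 fluoro (F, -1). Ligand charge sum = -5.
Charge balance with barium (+2) requires 1 complex ion per 1 barium.

Ba[Fe(C2O4)2F(py)]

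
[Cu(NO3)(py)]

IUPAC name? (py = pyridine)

nitrato(pyridine)copper(I)

There is no counter-ion, so the complex is neutral overall.
Ligand charges: 1×pyridine (neutral), 1×nitrato (-1 each); total -1. So Cu + (-1) = 0, giving Cu = +1.
Ligands are named alphabetically: nitrato before pyridine.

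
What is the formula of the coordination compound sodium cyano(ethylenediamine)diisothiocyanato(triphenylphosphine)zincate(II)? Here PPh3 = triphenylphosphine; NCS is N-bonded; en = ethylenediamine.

Ligands: 1 triphenylphosphine (PPh3, neutral), 1 cyano (CN, -1), 2 isothiocyanato (NCS, -1), 1 ethylenediamine (en, neutral). Ligand charge sum = -3.
Charge balance with sodium (+1) requires 1 complex ion per 1 sodium.

Na[Zn(CN)(en)(NCS)2(PPh3)]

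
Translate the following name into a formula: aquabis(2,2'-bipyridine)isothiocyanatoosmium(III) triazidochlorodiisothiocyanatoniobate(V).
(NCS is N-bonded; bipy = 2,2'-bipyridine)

[Os(bipy)2(H2O)(NCS)][NbCl(N3)3(NCS)2]2

Cation [Os…]: ligand charges -1, Os(III) ⇒ ion charge 2+.
Anion [Nb…]: ligand charges -6, Nb(V) ⇒ ion charge 1−.
One 2+ cation requires 2 of the 1− anion.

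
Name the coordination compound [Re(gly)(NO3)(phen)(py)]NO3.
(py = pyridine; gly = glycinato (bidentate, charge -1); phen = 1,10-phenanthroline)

The 1 nitrate counter-ion carries a total charge of -1, so each complex ion is 1+.
Ligand charges: 1×pyridine (neutral), 1×glycinato (-1 each), 1×1,10-phenanthroline (neutral), 1×nitrato (-1 each); total -2. So Re + (-2) = 1+, giving Re = +3.
Ligands are named alphabetically: glycinato before nitrato before phenanthroline before pyridine.

(glycinato)nitrato(1,10-phenanthroline)(pyridine)rhenium(III) nitrate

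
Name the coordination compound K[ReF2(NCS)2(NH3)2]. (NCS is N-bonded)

potassium diamminedifluorodiisothiocyanatorhenate(III)

The 1 potassium counter-ion carries a total charge of +1, so each complex ion is 1−.
Ligand charges: 2×fluoro (-1 each), 2×ammine (neutral), 2×isothiocyanato (-1 each); total -4. So Re + (-4) = 1−, giving Re = +3.
The complex ion is anionic, so rhenium takes the -ate form rhenate(III).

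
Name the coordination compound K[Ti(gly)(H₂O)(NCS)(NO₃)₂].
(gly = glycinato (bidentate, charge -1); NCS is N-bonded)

potassium aqua(glycinato)isothiocyanatodinitratotitanate(III)

The 1 potassium counter-ion carries a total charge of +1, so each complex ion is 1−.
Ligand charges: 1×aqua (neutral), 1×glycinato (-1 each), 1×isothiocyanato (-1 each), 2×nitrato (-1 each); total -4. So Ti + (-4) = 1−, giving Ti = +3.
Ligands are named alphabetically: aqua before glycinato before isothiocyanato before nitrato.
The complex ion is anionic, so titanium takes the -ate form titanate(III).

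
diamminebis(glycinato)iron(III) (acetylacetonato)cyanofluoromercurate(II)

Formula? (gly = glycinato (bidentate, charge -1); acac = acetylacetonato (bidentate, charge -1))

[Fe(gly)2(NH3)2][Hg(acac)(CN)F]

Cation [Fe…]: ligand charges -2, Fe(III) ⇒ ion charge 1+.
Anion [Hg…]: ligand charges -3, Hg(II) ⇒ ion charge 1−.
One 1+ cation balances one 1− anion.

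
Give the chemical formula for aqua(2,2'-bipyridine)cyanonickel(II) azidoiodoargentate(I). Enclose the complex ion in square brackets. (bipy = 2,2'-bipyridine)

[Ni(bipy)(CN)(H2O)][AgI(N3)]

Cation [Ni…]: ligand charges -1, Ni(II) ⇒ ion charge 1+.
Anion [Ag…]: ligand charges -2, Ag(I) ⇒ ion charge 1−.
One 1+ cation balances one 1− anion.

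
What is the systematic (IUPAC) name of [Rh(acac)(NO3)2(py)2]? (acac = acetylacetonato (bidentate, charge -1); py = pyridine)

There is no counter-ion, so the complex is neutral overall.
Ligand charges: 2×nitrato (-1 each), 1×acetylacetonato (-1 each), 2×pyridine (neutral); total -3. So Rh + (-3) = 0, giving Rh = +3.
Ligands are named alphabetically: acetylacetonato before nitrato before pyridine.

(acetylacetonato)dinitratobis(pyridine)rhodium(III)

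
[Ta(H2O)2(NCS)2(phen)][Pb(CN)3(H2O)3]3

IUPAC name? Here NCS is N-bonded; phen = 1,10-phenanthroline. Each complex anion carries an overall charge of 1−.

diaquadiisothiocyanato(1,10-phenanthroline)tantalum(V) triaquatricyanoplumbate(II)

The complex anion is given as 1−; its ligand charges sum to -3, so Pb = +2.
With 3 anions per cation, the cation must be 3×1 = 3+.
Cation: ligand charges sum to -2; for the ion to be 3+, Ta = +5.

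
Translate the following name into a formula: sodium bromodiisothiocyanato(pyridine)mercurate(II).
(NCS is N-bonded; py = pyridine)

Na[HgBr(NCS)2(py)]

Ligands: 2 isothiocyanato (NCS, -1), 1 bromo (Br, -1), 1 pyridine (py, neutral). Ligand charge sum = -3.
With Hg in oxidation state +2, the complex ion is [Hg...]^1−.
Charge balance with sodium (+1) requires 1 complex ion per 1 sodium.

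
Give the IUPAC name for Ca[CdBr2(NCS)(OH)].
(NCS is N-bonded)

calcium dibromohydroxoisothiocyanatocadmate(II)

The 1 calcium counter-ion carries a total charge of +2, so each complex ion is 2−.
Ligand charges: 1×isothiocyanato (-1 each), 1×hydroxo (-1 each), 2×bromo (-1 each); total -4. So Cd + (-4) = 2−, giving Cd = +2.
The complex ion is anionic, so cadmium takes the -ate form cadmate(II).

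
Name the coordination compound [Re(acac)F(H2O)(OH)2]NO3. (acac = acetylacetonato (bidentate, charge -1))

The 1 nitrate counter-ion carries a total charge of -1, so each complex ion is 1+.
Ligand charges: 2×hydroxo (-1 each), 1×acetylacetonato (-1 each), 1×fluoro (-1 each), 1×aqua (neutral); total -4. So Re + (-4) = 1+, giving Re = +5.
Ligands are named alphabetically: acetylacetonato before aqua before fluoro before hydroxo.

(acetylacetonato)aquafluorodihydroxorhenium(V) nitrate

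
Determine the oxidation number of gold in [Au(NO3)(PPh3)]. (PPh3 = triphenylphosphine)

+1

No counter-ion: the bracketed complex is neutral.
Ligand charges: 1×NO3 = -1; 1×PPh3 neutral; sum -1.
Au + (-1) = 0 ⇒ Au is +1.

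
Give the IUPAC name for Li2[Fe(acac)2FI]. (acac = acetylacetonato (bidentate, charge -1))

lithium bis(acetylacetonato)fluoroiodoferrate(II)

The 2 lithium counter-ions carry a total charge of +2, so each complex ion is 2−.
Ligand charges: 2×acetylacetonato (-1 each), 1×fluoro (-1 each), 1×iodo (-1 each); total -4. So Fe + (-4) = 2−, giving Fe = +2.
The complex ion is anionic, so iron takes the -ate form ferrate(II).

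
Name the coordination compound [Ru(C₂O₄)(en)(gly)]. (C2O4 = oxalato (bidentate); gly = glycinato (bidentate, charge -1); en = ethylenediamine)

(ethylenediamine)(glycinato)oxalatoruthenium(III)

There is no counter-ion, so the complex is neutral overall.
Ligand charges: 1×oxalato (-2 each), 1×glycinato (-1 each), 1×ethylenediamine (neutral); total -3. So Ru + (-3) = 0, giving Ru = +3.
Ligands are named alphabetically: ethylenediamine before glycinato before oxalato.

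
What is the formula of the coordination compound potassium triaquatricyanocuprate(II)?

Ligands: 3 aqua (H2O, neutral), 3 cyano (CN, -1). Ligand charge sum = -3.
Charge balance with potassium (+1) requires 1 complex ion per 1 potassium.

K[Cu(CN)3(H2O)3]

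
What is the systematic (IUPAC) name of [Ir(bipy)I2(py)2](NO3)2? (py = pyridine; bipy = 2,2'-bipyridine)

The 2 nitrate counter-ions carry a total charge of -2, so each complex ion is 2+.
Ligand charges: 2×pyridine (neutral), 2×iodo (-1 each), 1×2,2'-bipyridine (neutral); total -2. So Ir + (-2) = 2+, giving Ir = +4.
Ligands are named alphabetically: bipyridine before iodo before pyridine.

(2,2'-bipyridine)diiodobis(pyridine)iridium(IV) nitrate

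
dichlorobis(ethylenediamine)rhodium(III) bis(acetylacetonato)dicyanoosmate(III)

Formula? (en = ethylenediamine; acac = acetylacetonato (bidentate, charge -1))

[RhCl2(en)2][Os(acac)2(CN)2]

Cation [Rh…]: ligand charges -2, Rh(III) ⇒ ion charge 1+.
Anion [Os…]: ligand charges -4, Os(III) ⇒ ion charge 1−.
One 1+ cation balances one 1− anion.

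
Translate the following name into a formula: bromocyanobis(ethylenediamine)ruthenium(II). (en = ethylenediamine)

[RuBr(CN)(en)2]

Ligands: 1 bromo (Br, -1), 2 ethylenediamine (en, neutral), 1 cyano (CN, -1). Ligand charge sum = -2.
With Ru in oxidation state +2, the complex ion is [Ru...].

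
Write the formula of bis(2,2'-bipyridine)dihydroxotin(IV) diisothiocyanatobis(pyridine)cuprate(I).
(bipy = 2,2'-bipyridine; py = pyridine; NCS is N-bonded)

[Sn(bipy)2(OH)2][Cu(NCS)2(py)2]2

Cation [Sn…]: ligand charges -2, Sn(IV) ⇒ ion charge 2+.
Anion [Cu…]: ligand charges -2, Cu(I) ⇒ ion charge 1−.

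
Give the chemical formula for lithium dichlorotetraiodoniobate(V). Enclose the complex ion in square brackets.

Li[NbCl2I4]

Ligands: 2 chloro (Cl, -1), 4 iodo (I, -1). Ligand charge sum = -6.
With Nb in oxidation state +5, the complex ion is [Nb...]^1−.
Charge balance with lithium (+1) requires 1 complex ion per 1 lithium.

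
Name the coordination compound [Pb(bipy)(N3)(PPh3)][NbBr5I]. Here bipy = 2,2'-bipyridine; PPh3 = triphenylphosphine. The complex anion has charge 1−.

Both ions are complex: the cation is named first with the plain metal name, the anion second with the -ate form; each ion's ligands are alphabetised independently.
The complex anion is given as 1−; its ligand charges sum to -6, so Nb = +5.
A 1:1 salt means the cation carries the equal and opposite charge, 1+.
Cation: ligand charges sum to -1; for the ion to be 1+, Pb = +2.

azido(2,2'-bipyridine)(triphenylphosphine)lead(II) pentabromoiodoniobate(V)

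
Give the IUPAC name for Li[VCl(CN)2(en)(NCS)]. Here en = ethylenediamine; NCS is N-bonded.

lithium chlorodicyano(ethylenediamine)isothiocyanatovanadate(III)

The 1 lithium counter-ion carries a total charge of +1, so each complex ion is 1−.
Ligand charges: 2×cyano (-1 each), 1×ethylenediamine (neutral), 1×chloro (-1 each), 1×isothiocyanato (-1 each); total -4. So V + (-4) = 1−, giving V = +3.
Ligands are named alphabetically: chloro before cyano before ethylenediamine before isothiocyanato.
The complex ion is anionic, so vanadium takes the -ate form vanadate(III).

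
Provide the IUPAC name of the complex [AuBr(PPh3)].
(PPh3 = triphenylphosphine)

bromo(triphenylphosphine)gold(I)

There is no counter-ion, so the complex is neutral overall.
Ligand charges: 1×bromo (-1 each), 1×triphenylphosphine (neutral); total -1. So Au + (-1) = 0, giving Au = +1.
Ligands are named alphabetically: bromo before triphenylphosphine.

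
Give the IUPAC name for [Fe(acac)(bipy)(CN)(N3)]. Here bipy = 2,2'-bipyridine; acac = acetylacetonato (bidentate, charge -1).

(acetylacetonato)azido(2,2'-bipyridine)cyanoiron(III)

There is no counter-ion, so the complex is neutral overall.
Ligand charges: 1×cyano (-1 each), 1×azido (-1 each), 1×2,2'-bipyridine (neutral), 1×acetylacetonato (-1 each); total -3. So Fe + (-3) = 0, giving Fe = +3.
Ligands are named alphabetically: acetylacetonato before azido before bipyridine before cyano.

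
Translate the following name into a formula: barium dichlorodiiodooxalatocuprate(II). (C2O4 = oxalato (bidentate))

Ba2[Cu(C2O4)Cl2I2]

Ligands: 1 oxalato (C2O4, -2), 2 iodo (I, -1), 2 chloro (Cl, -1). Ligand charge sum = -6.
With Cu in oxidation state +2, the complex ion is [Cu...]^4−.
Charge balance with barium (+2) requires 1 complex ion per 2 barium.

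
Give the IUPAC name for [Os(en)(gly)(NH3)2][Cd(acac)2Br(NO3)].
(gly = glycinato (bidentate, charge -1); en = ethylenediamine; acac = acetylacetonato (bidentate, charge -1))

diammine(ethylenediamine)(glycinato)osmium(III) bis(acetylacetonato)bromonitratocadmate(II)

Both ions are complex: the cation is named first with the plain metal name, the anion second with the -ate form; each ion's ligands are alphabetised independently.
Cadmium is always +2 in its complexes; the anion's ligand charges sum to -4, so the complex anion is 2−.
A 1:1 salt means the cation carries the equal and opposite charge, 2+.
Cation: ligand charges sum to -1; for the ion to be 2+, Os = +3.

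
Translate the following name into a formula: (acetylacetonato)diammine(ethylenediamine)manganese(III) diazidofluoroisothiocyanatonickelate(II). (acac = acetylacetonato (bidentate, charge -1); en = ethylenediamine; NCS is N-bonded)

[Mn(acac)(en)(NH3)2][NiF(N3)2(NCS)]

Cation [Mn…]: ligand charges -1, Mn(III) ⇒ ion charge 2+.
Anion [Ni…]: ligand charges -4, Ni(II) ⇒ ion charge 2−.
One 2+ cation balances one 2− anion.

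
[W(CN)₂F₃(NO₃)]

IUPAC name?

There is no counter-ion, so the complex is neutral overall.
Ligand charges: 3×fluoro (-1 each), 1×nitrato (-1 each), 2×cyano (-1 each); total -6. So W + (-6) = 0, giving W = +6.
Ligands are named alphabetically: cyano before fluoro before nitrato.

dicyanotrifluoronitratotungsten(VI)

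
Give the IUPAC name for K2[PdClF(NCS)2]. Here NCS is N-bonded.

potassium chlorofluorodiisothiocyanatopalladate(II)

The 2 potassium counter-ions carry a total charge of +2, so each complex ion is 2−.
Ligand charges: 2×isothiocyanato (-1 each), 1×chloro (-1 each), 1×fluoro (-1 each); total -4. So Pd + (-4) = 2−, giving Pd = +2.
The complex ion is anionic, so palladium takes the -ate form palladate(II).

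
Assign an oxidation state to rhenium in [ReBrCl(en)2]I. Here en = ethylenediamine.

+3

1 iodide outside the brackets (-1 each) → the complex ion is 1+.
Ligand charges: 1×Br = -1; 2×en neutral; 1×Cl = -1; sum -2.
Re + (-2) = 1+ ⇒ Re is +3.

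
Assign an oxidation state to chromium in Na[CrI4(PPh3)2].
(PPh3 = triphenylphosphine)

1 sodium outside the brackets (+1 each) → the complex ion is 1−.
Ligand charges: 4×I = -4; 2×PPh3 neutral; sum -4.
Cr + (-4) = 1− ⇒ Cr is +3.

+3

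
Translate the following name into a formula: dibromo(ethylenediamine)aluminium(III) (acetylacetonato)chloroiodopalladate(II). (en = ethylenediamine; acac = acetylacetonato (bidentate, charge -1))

[AlBr2(en)][Pd(acac)ClI]

Cation [Al…]: ligand charges -2, Al(III) ⇒ ion charge 1+.
Anion [Pd…]: ligand charges -3, Pd(II) ⇒ ion charge 1−.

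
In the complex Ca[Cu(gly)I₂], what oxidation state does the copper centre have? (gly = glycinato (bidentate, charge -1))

1 calcium outside the brackets (+2 each) → the complex ion is 2−.
Ligand charges: 1×gly = -1; 2×I = -2; sum -3.
Cu + (-3) = 2− ⇒ Cu is +1.

+1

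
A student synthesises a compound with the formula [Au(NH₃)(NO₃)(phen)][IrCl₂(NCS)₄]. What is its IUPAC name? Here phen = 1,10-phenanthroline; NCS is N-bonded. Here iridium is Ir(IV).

amminenitrato(1,10-phenanthroline)gold(III) dichlorotetraisothiocyanatoiridate(IV)

Both ions are complex: the cation is named first with the plain metal name, the anion second with the -ate form; each ion's ligands are alphabetised independently.
Ir is given as +4; the anion's ligand charges sum to -6, so the complex anion is 2−.
A 1:1 salt means the cation carries the equal and opposite charge, 2+.
Cation: ligand charges sum to -1; for the ion to be 2+, Au = +3.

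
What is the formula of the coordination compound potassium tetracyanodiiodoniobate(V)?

K[Nb(CN)4I2]

Ligands: 2 iodo (I, -1), 4 cyano (CN, -1). Ligand charge sum = -6.
Charge balance with potassium (+1) requires 1 complex ion per 1 potassium.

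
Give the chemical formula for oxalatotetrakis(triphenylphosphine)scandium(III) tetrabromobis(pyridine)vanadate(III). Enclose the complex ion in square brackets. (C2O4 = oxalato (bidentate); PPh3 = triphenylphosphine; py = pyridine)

[Sc(C2O4)(PPh3)4][VBr4(py)2]

Cation [Sc…]: ligand charges -2, Sc(III) ⇒ ion charge 1+.
Anion [V…]: ligand charges -4, V(III) ⇒ ion charge 1−.
One 1+ cation balances one 1− anion.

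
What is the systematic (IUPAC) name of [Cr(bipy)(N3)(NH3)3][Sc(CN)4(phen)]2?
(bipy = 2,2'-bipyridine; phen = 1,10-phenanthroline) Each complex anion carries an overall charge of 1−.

triammineazido(2,2'-bipyridine)chromium(III) tetracyano(1,10-phenanthroline)scandate(III)

Both ions are complex: the cation is named first with the plain metal name, the anion second with the -ate form; each ion's ligands are alphabetised independently.
The complex anion is given as 1−; its ligand charges sum to -4, so Sc = +3.
With 2 anions per cation, the cation must be 2×1 = 2+.
Cation: ligand charges sum to -1; for the ion to be 2+, Cr = +3.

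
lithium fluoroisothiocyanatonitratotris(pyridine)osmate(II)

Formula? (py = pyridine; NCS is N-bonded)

Ligands: 1 fluoro (F, -1), 3 pyridine (py, neutral), 1 isothiocyanato (NCS, -1), 1 nitrato (NO3, -1). Ligand charge sum = -3.
With Os in oxidation state +2, the complex ion is [Os...]^1−.
Charge balance with lithium (+1) requires 1 complex ion per 1 lithium.

Li[OsF(NCS)(NO3)(py)3]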